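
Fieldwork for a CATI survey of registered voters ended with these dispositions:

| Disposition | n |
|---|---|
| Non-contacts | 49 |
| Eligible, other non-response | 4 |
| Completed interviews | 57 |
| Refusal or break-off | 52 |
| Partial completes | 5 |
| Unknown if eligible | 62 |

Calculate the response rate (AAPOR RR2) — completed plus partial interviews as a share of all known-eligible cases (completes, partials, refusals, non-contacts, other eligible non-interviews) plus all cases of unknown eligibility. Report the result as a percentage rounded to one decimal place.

Num: 57 + 5 = 62
Denominator: 57 + 5 + 52 + 49 + 4 + 62 = 229
RR2 = 62 / 229 = 0.2707

27.1%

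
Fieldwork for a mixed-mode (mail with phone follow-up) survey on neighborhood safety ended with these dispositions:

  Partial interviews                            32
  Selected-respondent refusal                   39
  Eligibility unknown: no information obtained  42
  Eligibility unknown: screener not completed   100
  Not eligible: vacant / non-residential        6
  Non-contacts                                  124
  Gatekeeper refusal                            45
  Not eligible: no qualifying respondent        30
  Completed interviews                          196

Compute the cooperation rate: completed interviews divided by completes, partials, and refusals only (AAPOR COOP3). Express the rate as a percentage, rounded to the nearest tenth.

Refusal or break-off = 45 + 39 = 84
Unknown if eligible = 100 + 42 = 142
Not eligible = 30 + 6 = 36
Num: 196
Base: 196 + 32 + 84 = 312
COOP3 = 196 / 312 = 0.6282

62.8%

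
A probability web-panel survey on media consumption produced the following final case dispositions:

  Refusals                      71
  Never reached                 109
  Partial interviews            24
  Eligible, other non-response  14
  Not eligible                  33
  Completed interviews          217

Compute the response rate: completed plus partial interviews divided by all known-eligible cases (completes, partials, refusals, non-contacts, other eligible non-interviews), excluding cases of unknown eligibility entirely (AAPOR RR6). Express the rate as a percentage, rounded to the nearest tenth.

55.4%

Numerator = 217 + 24 = 241
Denominator = 217 + 24 + 71 + 109 + 14 = 435
RR6 = 241 / 435 = 0.5540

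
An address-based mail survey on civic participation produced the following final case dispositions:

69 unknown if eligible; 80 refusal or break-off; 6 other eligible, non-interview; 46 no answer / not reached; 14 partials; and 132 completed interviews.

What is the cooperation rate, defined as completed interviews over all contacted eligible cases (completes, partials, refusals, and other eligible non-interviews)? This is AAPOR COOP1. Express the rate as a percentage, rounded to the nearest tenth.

56.9%

Top: 132
Denominator: 132 + 14 + 80 + 6 = 232
COOP1 = 132 / 232 = 0.5690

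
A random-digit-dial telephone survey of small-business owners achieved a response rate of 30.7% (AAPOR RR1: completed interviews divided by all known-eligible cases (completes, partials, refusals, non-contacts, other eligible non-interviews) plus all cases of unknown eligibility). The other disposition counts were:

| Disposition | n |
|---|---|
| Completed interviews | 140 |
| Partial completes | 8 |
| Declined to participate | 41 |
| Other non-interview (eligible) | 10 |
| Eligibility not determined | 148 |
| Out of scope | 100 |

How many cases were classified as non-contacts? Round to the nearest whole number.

RR1 = 140 / D = 0.307
D = 140 / 0.307 = 456.0
Remaining denominator categories sum to 347
non-contacts = 456.0 − 347 ≈ 109

109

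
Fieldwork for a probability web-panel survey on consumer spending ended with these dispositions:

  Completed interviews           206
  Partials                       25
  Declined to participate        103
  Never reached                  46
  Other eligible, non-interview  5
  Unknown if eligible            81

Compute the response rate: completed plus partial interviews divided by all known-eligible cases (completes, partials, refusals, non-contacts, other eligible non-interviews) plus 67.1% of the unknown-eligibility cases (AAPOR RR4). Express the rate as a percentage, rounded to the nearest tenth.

Top: 206 + 25 = 231
Known eligible: 206 + 25 + 103 + 46 + 5 = 385
Estimated eligible among unknowns: 0.6710 × 81 = 54.35
Denominator: 385 + 54.35 = 439.35
RR4 = 231 / 439.35 = 0.5258

52.6%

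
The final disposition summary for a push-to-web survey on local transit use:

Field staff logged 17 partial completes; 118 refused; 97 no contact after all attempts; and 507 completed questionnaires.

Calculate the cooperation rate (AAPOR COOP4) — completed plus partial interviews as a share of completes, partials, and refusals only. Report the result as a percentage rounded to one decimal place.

Numerator = 507 + 17 = 524
Base = 507 + 17 + 118 = 642
COOP4 = 524 / 642 = 0.8162

81.6%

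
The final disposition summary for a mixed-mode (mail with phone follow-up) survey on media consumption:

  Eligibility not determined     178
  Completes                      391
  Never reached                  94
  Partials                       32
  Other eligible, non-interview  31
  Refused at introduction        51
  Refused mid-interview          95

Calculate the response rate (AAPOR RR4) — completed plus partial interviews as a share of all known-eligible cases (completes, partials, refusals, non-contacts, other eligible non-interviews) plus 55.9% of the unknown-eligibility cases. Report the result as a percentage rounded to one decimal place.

53.3%

Refusal or break-off = 51 + 95 = 146
Top = 391 + 32 = 423
Known eligible = 391 + 32 + 146 + 94 + 31 = 694
e × U = 0.5590 × 178 = 99.50
Denom = 694 + 99.50 = 793.50
RR4 = 423 / 793.50 = 0.5331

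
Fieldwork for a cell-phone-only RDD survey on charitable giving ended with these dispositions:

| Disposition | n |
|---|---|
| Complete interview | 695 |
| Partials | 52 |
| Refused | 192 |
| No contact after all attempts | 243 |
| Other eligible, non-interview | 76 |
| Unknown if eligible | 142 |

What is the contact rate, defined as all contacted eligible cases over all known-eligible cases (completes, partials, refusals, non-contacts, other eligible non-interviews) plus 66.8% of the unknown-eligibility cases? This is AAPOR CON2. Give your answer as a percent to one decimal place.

75.0%

Top: 695 + 52 + 192 + 76 = 1015
Eligible (known): 695 + 52 + 192 + 243 + 76 = 1258
e × U: 0.6680 × 142 = 94.86
Base: 1258 + 94.86 = 1352.86
CON2 = 1015 / 1352.86 = 0.7503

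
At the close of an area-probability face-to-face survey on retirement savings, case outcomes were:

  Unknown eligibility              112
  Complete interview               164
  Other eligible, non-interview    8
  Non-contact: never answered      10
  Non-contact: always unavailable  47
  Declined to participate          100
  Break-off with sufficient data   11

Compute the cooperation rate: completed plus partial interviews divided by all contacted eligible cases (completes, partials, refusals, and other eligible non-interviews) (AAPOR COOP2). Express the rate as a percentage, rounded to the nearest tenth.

61.8%

No contact after all attempts = 10 + 47 = 57
Num = 164 + 11 = 175
Denom = 164 + 11 + 100 + 8 = 283
COOP2 = 175 / 283 = 0.6184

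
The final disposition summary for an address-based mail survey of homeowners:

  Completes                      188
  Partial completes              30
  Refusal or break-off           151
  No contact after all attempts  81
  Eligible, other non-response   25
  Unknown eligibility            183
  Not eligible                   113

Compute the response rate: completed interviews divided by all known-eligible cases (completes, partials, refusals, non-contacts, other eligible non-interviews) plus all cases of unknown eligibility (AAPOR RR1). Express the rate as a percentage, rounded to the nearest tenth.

28.6%

Top: 188
Denom: 188 + 30 + 151 + 81 + 25 + 183 = 658
RR1 = 188 / 658 = 0.2857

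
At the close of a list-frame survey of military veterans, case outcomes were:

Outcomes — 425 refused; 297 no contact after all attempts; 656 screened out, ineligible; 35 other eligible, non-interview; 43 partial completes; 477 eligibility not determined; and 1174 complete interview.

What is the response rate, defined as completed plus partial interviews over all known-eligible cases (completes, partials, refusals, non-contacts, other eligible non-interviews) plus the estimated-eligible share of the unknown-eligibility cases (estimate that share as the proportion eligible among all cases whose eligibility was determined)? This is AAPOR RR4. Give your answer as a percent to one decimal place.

Num: 1174 + 43 = 1217
Known eligible: 1174 + 43 + 425 + 297 + 35 = 1974
e = 1974 / (1974 + 656) = 1974 / 2630 = 0.7506
Eligible share of unknowns: 0.7506 × 477 = 358.04
Base: 1974 + 358.04 = 2332.04
RR4 = 1217 / 2332.04 = 0.5219

52.2%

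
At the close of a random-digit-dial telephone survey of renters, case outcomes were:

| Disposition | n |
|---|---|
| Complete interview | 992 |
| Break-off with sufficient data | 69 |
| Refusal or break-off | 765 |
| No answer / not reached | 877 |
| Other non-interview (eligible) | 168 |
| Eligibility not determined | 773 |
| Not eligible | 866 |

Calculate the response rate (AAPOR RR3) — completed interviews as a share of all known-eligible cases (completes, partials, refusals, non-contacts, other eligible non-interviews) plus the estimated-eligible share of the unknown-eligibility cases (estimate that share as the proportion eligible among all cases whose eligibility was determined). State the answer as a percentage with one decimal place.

Num → 992
Known eligible → 992 + 69 + 765 + 877 + 168 = 2871
e = 2871 / (2871 + 866) = 2871 / 3737 = 0.7683
Estimated eligible among unknowns → 0.7683 × 773 = 593.90
Denom → 2871 + 593.90 = 3464.90
RR3 = 992 / 3464.90 = 0.2863

28.6%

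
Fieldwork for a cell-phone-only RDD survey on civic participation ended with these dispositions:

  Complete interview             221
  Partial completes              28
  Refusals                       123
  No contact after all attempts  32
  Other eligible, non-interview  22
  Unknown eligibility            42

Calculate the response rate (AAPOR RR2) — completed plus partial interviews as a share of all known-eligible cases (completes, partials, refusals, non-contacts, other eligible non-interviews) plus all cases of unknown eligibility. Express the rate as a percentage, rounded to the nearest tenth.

Num = 221 + 28 = 249
Denominator = 221 + 28 + 123 + 32 + 22 + 42 = 468
RR2 = 249 / 468 = 0.5321

53.2%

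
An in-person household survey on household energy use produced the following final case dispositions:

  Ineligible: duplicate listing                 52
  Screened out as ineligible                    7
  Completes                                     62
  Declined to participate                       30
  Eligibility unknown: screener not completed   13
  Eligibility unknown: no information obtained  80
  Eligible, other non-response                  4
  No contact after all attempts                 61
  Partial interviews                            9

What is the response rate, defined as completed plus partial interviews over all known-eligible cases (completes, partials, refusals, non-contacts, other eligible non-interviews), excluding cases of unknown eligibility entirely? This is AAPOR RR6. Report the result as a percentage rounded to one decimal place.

Undetermined eligibility = 13 + 80 = 93
Out of scope = 7 + 52 = 59
Top: 62 + 9 = 71
Base: 62 + 9 + 30 + 61 + 4 = 166
RR6 = 71 / 166 = 0.4277

42.8%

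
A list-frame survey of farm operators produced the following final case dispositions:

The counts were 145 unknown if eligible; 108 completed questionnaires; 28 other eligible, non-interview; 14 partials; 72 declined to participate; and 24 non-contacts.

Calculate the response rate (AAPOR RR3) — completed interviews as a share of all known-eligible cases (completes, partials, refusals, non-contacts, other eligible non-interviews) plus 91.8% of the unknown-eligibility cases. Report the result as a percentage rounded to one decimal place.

Num → 108
Determined eligible → 108 + 14 + 72 + 24 + 28 = 246
Eligible share of unknowns → 0.9180 × 145 = 133.11
Denom → 246 + 133.11 = 379.11
RR3 = 108 / 379.11 = 0.2849

28.5%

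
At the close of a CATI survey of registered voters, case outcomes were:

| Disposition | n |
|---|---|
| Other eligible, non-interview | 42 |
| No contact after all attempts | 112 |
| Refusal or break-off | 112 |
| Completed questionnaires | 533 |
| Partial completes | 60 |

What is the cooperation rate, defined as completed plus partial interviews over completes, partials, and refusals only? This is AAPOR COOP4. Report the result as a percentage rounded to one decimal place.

Num = 533 + 60 = 593
Denom = 533 + 60 + 112 = 705
COOP4 = 593 / 705 = 0.8411

84.1%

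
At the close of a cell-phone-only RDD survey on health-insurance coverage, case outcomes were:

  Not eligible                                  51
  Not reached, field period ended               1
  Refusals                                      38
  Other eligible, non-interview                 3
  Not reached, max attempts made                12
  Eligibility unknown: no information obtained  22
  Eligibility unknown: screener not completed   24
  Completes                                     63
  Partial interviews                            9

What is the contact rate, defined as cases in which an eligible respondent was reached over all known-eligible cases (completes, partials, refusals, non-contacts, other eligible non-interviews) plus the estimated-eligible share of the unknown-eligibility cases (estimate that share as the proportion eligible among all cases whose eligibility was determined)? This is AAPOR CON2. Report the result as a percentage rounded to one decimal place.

71.2%

Never reached = 1 + 12 = 13
Unknown if eligible = 24 + 22 = 46
Top: 63 + 9 + 38 + 3 = 113
Eligible (known): 63 + 9 + 38 + 13 + 3 = 126
e = 126 / (126 + 51) = 126 / 177 = 0.7119
e × U: 0.7119 × 46 = 32.75
Denominator: 126 + 32.75 = 158.75
CON2 = 113 / 158.75 = 0.7118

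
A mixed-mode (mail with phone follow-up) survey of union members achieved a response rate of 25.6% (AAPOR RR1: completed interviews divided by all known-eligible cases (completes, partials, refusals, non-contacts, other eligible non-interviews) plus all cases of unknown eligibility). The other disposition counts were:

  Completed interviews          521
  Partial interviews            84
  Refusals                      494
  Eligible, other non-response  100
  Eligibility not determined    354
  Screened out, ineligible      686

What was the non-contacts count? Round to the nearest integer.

482

RR1 = 521 / D = 0.256
D = 521 / 0.256 = 2035.2
Rest of base = 1553
non-contacts = 2035.2 − 1553 ≈ 482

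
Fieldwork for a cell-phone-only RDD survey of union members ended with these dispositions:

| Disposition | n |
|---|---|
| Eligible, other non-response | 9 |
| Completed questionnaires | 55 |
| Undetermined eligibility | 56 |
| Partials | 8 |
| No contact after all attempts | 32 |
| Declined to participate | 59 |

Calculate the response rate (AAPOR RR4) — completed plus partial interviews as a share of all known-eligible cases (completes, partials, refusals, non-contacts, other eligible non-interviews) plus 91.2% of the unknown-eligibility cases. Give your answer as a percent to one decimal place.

Numerator: 55 + 8 = 63
Known eligible: 55 + 8 + 59 + 32 + 9 = 163
Estimated eligible among unknowns: 0.9120 × 56 = 51.07
Base: 163 + 51.07 = 214.07
RR4 = 63 / 214.07 = 0.2943

29.4%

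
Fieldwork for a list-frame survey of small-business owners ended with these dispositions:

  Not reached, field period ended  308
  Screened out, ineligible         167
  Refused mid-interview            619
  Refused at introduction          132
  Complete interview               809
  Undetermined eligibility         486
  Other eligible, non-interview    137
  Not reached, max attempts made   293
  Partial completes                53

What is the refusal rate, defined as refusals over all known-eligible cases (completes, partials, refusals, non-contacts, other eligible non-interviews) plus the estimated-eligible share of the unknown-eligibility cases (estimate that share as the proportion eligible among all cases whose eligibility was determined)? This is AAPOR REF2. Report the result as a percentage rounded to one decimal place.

26.8%

Refusal or break-off = 132 + 619 = 751
No contact after all attempts = 308 + 293 = 601
Top → 751
Determined eligible → 809 + 53 + 751 + 601 + 137 = 2351
e = 2351 / (2351 + 167) = 2351 / 2518 = 0.9337
Estimated eligible among unknowns → 0.9337 × 486 = 453.78
Denominator → 2351 + 453.78 = 2804.78
REF2 = 751 / 2804.78 = 0.2678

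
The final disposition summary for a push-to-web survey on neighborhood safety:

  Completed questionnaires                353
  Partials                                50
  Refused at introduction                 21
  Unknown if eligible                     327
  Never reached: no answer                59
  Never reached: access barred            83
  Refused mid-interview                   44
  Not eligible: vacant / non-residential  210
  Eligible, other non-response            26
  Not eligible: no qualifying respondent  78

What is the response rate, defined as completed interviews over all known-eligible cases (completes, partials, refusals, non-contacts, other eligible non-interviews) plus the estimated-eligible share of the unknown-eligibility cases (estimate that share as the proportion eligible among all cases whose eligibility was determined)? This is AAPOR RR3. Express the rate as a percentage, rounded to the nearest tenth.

Declined to participate = 21 + 44 = 65
Never reached = 59 + 83 = 142
Ineligible = 78 + 210 = 288
Top: 353
Known eligible: 353 + 50 + 65 + 142 + 26 = 636
e = 636 / (636 + 288) = 636 / 924 = 0.6883
Eligible share of unknowns: 0.6883 × 327 = 225.07
Denominator: 636 + 225.07 = 861.07
RR3 = 353 / 861.07 = 0.4100

41.0%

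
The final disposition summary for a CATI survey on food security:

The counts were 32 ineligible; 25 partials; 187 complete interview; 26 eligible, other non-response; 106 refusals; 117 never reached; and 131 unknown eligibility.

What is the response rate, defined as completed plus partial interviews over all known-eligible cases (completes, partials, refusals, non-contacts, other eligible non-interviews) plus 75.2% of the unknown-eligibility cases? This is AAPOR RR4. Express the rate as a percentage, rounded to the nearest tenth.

Top → 187 + 25 = 212
Determined eligible → 187 + 25 + 106 + 117 + 26 = 461
Estimated eligible among unknowns → 0.7520 × 131 = 98.51
Denom → 461 + 98.51 = 559.51
RR4 = 212 / 559.51 = 0.3789

37.9%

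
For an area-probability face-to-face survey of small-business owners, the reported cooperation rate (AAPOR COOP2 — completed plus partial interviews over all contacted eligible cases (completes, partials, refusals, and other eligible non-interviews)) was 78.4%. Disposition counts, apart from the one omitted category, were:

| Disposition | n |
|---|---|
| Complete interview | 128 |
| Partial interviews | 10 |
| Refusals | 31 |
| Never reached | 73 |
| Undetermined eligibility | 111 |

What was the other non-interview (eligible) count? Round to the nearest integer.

7

Numerator = 128 + 10 = 138
COOP2 = 138 / D = 0.784
D = 138 / 0.784 = 176.0
Other denominator terms total 169
other non-interview (eligible) = 176.0 − 169 ≈ 7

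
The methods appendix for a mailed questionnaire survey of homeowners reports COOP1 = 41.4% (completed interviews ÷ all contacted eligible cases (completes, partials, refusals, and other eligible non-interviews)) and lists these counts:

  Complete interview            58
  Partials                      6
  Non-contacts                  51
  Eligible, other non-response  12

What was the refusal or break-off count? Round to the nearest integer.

64

COOP1 = 58 / D = 0.414
D = 58 / 0.414 = 140.1
Rest of base = 76
refusal or break-off = 140.1 − 76 ≈ 64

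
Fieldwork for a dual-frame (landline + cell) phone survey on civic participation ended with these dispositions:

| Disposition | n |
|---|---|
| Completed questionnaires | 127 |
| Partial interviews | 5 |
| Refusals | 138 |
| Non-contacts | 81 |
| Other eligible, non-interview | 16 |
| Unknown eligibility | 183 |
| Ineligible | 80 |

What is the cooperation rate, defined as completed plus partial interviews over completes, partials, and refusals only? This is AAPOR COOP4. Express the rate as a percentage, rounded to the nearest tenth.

48.9%

Num = 127 + 5 = 132
Base = 127 + 5 + 138 = 270
COOP4 = 132 / 270 = 0.4889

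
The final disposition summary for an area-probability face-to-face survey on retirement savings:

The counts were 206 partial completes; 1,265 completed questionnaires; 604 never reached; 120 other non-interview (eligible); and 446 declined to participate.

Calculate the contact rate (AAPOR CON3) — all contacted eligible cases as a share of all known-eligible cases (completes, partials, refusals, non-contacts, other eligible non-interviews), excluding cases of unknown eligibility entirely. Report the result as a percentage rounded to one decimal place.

77.1%

Numerator: 1265 + 206 + 446 + 120 = 2037
Base: 1265 + 206 + 446 + 604 + 120 = 2641
CON3 = 2037 / 2641 = 0.7713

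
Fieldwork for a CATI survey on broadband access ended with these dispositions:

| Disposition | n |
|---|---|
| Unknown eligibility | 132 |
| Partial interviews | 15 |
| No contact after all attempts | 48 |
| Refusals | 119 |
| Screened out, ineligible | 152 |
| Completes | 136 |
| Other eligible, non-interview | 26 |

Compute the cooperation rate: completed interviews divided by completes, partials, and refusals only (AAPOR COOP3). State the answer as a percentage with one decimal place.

50.4%

Num = 136
Denom = 136 + 15 + 119 = 270
COOP3 = 136 / 270 = 0.5037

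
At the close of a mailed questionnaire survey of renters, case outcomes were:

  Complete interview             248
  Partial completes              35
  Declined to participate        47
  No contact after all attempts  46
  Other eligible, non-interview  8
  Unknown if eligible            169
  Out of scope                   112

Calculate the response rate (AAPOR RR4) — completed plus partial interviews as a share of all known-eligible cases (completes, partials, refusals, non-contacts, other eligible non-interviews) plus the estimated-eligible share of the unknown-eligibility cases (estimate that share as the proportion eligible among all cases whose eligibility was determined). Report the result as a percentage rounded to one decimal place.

Top → 248 + 35 = 283
Known eligible → 248 + 35 + 47 + 46 + 8 = 384
e = 384 / (384 + 112) = 384 / 496 = 0.7742
Eligible share of unknowns → 0.7742 × 169 = 130.84
Base → 384 + 130.84 = 514.84
RR4 = 283 / 514.84 = 0.5497

55.0%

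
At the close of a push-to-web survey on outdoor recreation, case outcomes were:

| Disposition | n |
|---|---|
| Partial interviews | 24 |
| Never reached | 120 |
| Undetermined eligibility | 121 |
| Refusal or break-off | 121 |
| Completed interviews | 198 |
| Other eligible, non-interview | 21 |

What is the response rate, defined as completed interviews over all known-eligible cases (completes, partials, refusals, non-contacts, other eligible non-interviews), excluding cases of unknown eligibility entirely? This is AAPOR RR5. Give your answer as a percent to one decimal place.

Num → 198
Base → 198 + 24 + 121 + 120 + 21 = 484
RR5 = 198 / 484 = 0.4091

40.9%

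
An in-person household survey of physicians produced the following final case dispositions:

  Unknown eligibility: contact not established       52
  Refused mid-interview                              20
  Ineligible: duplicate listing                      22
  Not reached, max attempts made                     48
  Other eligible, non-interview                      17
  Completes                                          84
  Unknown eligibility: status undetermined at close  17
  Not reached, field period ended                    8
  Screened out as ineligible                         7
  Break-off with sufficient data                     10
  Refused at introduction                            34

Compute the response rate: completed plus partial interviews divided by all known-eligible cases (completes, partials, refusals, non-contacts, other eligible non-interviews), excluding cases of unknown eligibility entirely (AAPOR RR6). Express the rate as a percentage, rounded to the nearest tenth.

42.5%

Declined to participate = 34 + 20 = 54
Never reached = 8 + 48 = 56
Unknown if eligible = 52 + 17 = 69
Out of scope = 7 + 22 = 29
Numerator → 84 + 10 = 94
Base → 84 + 10 + 54 + 56 + 17 = 221
RR6 = 94 / 221 = 0.4253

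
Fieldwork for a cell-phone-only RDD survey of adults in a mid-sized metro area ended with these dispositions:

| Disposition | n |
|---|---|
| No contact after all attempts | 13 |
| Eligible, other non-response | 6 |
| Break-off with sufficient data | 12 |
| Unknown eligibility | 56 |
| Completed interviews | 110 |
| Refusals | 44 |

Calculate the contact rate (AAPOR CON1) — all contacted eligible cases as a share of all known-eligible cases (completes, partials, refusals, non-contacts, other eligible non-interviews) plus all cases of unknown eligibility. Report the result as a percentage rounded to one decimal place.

Top → 110 + 12 + 44 + 6 = 172
Base → 110 + 12 + 44 + 13 + 6 + 56 = 241
CON1 = 172 / 241 = 0.7137

71.4%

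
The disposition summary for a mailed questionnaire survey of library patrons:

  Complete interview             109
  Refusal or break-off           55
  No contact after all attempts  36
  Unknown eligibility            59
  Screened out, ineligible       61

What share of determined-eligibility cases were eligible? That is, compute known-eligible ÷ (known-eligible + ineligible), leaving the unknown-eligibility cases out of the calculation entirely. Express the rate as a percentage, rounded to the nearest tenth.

76.6%

Determined eligible = 109 + 55 + 36 = 200
e = 200 / (200 + 61) = 200 / 261 = 0.7663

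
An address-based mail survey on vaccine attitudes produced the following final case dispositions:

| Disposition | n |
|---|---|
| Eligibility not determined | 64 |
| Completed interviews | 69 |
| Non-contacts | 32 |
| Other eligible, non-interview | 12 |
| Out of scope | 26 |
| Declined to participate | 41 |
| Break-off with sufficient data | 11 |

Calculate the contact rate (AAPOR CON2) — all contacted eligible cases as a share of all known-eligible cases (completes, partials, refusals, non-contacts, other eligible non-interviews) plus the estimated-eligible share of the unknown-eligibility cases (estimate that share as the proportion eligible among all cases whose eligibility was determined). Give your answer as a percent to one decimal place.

60.4%

Num → 69 + 11 + 41 + 12 = 133
Eligible (known) → 69 + 11 + 41 + 32 + 12 = 165
e = 165 / (165 + 26) = 165 / 191 = 0.8639
Eligible share of unknowns → 0.8639 × 64 = 55.29
Denominator → 165 + 55.29 = 220.29
CON2 = 133 / 220.29 = 0.6037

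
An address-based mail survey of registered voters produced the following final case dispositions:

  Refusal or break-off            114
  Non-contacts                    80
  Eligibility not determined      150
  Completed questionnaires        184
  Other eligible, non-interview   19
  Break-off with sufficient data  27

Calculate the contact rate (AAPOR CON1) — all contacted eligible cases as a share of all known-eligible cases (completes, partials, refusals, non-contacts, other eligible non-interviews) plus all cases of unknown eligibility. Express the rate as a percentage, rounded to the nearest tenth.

Numerator: 184 + 27 + 114 + 19 = 344
Denom: 184 + 27 + 114 + 80 + 19 + 150 = 574
CON1 = 344 / 574 = 0.5993

59.9%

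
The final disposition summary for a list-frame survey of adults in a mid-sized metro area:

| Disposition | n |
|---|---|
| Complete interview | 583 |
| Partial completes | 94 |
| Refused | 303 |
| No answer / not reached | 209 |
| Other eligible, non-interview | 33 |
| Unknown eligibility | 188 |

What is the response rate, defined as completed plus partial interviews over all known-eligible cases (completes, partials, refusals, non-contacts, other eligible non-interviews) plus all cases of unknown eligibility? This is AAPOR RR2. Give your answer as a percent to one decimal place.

Top → 583 + 94 = 677
Base → 583 + 94 + 303 + 209 + 33 + 188 = 1410
RR2 = 677 / 1410 = 0.4801

48.0%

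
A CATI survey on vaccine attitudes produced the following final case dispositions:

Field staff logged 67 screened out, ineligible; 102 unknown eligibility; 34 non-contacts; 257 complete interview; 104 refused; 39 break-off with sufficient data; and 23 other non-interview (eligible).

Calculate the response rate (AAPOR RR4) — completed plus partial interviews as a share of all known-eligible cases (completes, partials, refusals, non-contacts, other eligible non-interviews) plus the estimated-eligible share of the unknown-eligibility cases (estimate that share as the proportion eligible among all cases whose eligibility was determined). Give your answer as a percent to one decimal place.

Num → 257 + 39 = 296
Eligible (known) → 257 + 39 + 104 + 34 + 23 = 457
e = 457 / (457 + 67) = 457 / 524 = 0.8721
Estimated eligible among unknowns → 0.8721 × 102 = 88.95
Denom → 457 + 88.95 = 545.95
RR4 = 296 / 545.95 = 0.5422

54.2%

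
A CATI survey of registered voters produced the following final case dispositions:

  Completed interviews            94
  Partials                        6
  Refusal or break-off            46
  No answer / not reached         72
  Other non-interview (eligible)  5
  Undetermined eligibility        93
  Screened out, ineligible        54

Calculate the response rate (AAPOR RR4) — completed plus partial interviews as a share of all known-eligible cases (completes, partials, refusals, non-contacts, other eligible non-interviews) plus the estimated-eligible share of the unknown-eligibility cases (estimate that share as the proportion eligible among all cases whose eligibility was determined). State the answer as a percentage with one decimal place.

Num = 94 + 6 = 100
Known eligible = 94 + 6 + 46 + 72 + 5 = 223
e = 223 / (223 + 54) = 223 / 277 = 0.8051
Eligible share of unknowns = 0.8051 × 93 = 74.87
Base = 223 + 74.87 = 297.87
RR4 = 100 / 297.87 = 0.3357

33.6%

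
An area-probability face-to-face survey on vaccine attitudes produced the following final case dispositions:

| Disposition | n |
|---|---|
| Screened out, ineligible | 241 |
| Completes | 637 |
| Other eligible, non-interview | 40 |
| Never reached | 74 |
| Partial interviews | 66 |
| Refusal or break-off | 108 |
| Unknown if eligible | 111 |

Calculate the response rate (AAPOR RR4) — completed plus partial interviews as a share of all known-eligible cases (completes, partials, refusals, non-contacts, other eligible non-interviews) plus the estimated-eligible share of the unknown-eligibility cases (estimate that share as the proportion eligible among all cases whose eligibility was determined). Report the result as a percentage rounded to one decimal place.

69.4%

Numerator = 637 + 66 = 703
Eligible (known) = 637 + 66 + 108 + 74 + 40 = 925
e = 925 / (925 + 241) = 925 / 1166 = 0.7933
Eligible share of unknowns = 0.7933 × 111 = 88.06
Denom = 925 + 88.06 = 1013.06
RR4 = 703 / 1013.06 = 0.6939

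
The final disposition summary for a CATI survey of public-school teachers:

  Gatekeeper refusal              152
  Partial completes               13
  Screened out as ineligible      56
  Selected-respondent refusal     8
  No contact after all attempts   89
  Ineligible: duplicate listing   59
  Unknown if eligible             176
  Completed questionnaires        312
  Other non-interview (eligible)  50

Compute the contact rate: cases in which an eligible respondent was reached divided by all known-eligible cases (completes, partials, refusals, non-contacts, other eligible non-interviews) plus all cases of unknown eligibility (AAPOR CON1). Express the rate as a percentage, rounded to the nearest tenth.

Refusals = 152 + 8 = 160
Ineligible = 56 + 59 = 115
Num = 312 + 13 + 160 + 50 = 535
Base = 312 + 13 + 160 + 89 + 50 + 176 = 800
CON1 = 535 / 800 = 0.6687

66.9%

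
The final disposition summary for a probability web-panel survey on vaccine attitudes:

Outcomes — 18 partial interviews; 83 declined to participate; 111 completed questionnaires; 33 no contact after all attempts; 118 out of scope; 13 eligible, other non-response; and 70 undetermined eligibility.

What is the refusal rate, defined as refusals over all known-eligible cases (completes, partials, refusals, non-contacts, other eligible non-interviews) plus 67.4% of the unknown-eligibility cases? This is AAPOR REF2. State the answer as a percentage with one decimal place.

Num: 83
Known eligible: 111 + 18 + 83 + 33 + 13 = 258
e × U: 0.6740 × 70 = 47.18
Denominator: 258 + 47.18 = 305.18
REF2 = 83 / 305.18 = 0.2720

27.2%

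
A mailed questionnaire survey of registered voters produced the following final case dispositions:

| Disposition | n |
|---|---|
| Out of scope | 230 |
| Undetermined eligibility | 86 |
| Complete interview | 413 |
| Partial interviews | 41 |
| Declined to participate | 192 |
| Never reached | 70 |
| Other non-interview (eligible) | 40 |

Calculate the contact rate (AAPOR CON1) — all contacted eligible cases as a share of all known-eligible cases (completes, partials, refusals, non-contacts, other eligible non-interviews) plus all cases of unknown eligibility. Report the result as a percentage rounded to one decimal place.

81.5%

Top → 413 + 41 + 192 + 40 = 686
Denominator → 413 + 41 + 192 + 70 + 40 + 86 = 842
CON1 = 686 / 842 = 0.8147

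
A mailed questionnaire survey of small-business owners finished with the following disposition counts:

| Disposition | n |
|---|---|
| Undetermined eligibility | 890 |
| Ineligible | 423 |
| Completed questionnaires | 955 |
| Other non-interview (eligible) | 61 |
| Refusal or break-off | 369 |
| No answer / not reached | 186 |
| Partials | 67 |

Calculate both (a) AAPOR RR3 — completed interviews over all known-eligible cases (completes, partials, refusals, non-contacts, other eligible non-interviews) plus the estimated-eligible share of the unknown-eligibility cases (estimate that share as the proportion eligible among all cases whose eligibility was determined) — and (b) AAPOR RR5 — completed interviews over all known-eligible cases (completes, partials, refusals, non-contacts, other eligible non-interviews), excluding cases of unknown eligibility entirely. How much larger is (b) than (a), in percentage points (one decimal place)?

17.6

Num: 955
Known eligible: 955 + 67 + 369 + 186 + 61 = 1638
e = 1638 / (1638 + 423) = 1638 / 2061 = 0.7948
Eligible share of unknowns: 0.7948 × 890 = 707.37
Denom: 1638 + 707.37 = 2345.37
RR3 = 955 / 2345.37 = 0.4072
Denom: 955 + 67 + 369 + 186 + 61 = 1638
RR5 = 955 / 1638 = 0.5830
Difference = 58.30 − 40.72 = 17.58 percentage points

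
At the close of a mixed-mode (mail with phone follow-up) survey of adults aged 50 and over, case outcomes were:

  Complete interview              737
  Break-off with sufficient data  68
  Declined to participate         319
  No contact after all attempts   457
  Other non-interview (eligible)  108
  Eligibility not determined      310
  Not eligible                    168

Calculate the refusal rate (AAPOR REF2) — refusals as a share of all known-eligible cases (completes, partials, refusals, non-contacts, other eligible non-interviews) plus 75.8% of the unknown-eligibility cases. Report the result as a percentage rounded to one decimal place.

16.6%

Num: 319
Eligible (known): 737 + 68 + 319 + 457 + 108 = 1689
Estimated eligible among unknowns: 0.7580 × 310 = 234.98
Denom: 1689 + 234.98 = 1923.98
REF2 = 319 / 1923.98 = 0.1658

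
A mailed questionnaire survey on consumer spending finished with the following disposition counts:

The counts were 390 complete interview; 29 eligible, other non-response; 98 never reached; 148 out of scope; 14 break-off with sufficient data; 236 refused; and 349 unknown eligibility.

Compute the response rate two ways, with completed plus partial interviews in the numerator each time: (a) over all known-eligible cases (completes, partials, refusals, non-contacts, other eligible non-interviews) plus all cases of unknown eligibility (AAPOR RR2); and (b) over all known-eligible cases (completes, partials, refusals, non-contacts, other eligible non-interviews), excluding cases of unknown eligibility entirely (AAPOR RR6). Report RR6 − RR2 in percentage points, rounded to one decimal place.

16.5

Numerator → 390 + 14 = 404
Denom → 390 + 14 + 236 + 98 + 29 + 349 = 1116
RR2 = 404 / 1116 = 0.3620
Denom → 390 + 14 + 236 + 98 + 29 = 767
RR6 = 404 / 767 = 0.5267
Difference = 52.67 − 36.20 = 16.47 percentage points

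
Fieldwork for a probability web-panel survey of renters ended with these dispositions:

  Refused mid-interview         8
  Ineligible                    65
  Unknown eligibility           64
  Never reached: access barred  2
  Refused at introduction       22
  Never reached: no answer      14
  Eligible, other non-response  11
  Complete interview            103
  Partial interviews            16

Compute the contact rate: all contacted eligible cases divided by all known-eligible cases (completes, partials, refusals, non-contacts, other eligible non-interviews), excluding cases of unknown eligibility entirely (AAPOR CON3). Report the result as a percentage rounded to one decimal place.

90.9%

Refusal or break-off = 22 + 8 = 30
No contact after all attempts = 14 + 2 = 16
Numerator: 103 + 16 + 30 + 11 = 160
Base: 103 + 16 + 30 + 16 + 11 = 176
CON3 = 160 / 176 = 0.9091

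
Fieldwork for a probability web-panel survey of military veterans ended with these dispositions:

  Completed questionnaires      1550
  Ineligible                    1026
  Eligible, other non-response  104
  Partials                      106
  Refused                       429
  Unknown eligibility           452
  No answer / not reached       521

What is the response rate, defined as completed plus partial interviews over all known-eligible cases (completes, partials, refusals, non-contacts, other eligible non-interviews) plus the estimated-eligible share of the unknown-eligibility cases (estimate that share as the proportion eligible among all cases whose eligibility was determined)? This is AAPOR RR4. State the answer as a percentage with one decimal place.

Numerator = 1550 + 106 = 1656
Known eligible = 1550 + 106 + 429 + 521 + 104 = 2710
e = 2710 / (2710 + 1026) = 2710 / 3736 = 0.7254
Estimated eligible among unknowns = 0.7254 × 452 = 327.88
Base = 2710 + 327.88 = 3037.88
RR4 = 1656 / 3037.88 = 0.5451

54.5%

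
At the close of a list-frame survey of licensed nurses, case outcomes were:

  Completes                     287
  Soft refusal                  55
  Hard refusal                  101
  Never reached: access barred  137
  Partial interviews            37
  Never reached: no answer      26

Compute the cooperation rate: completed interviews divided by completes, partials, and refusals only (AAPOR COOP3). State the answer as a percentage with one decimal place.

Declined to participate = 101 + 55 = 156
Non-contacts = 26 + 137 = 163
Top = 287
Denom = 287 + 37 + 156 = 480
COOP3 = 287 / 480 = 0.5979

59.8%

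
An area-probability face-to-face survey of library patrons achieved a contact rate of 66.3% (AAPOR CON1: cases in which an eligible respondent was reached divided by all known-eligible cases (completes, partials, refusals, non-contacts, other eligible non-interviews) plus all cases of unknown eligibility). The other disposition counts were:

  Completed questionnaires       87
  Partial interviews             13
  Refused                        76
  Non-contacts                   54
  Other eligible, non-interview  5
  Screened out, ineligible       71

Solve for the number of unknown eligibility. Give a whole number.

Top: 87 + 13 + 76 + 5 = 181
CON1 = 181 / D = 0.663
D = 181 / 0.663 = 273.0
Other denominator terms total 235
unknown eligibility = 273.0 − 235 ≈ 38

38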